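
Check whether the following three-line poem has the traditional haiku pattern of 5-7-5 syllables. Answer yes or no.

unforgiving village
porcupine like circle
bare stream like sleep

No

Line 1: unforgiving (4), village (2) → 6 (expected 5)
Line 2: porcupine (3), like (1), circle (2) → 6 (expected 7)
Line 3: bare (1), stream (1), like (1), sleep (1) → 4 (expected 5)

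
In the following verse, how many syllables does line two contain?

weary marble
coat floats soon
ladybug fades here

Line two: "coat floats soon": 1+1+1 = 3

3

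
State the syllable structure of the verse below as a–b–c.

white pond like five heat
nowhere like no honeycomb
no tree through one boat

Line 1: "white pond like five heat": 1+1+1+1+1 = 5
Line 2: "nowhere like no honeycomb": 2+1+1+3 = 7
Line 3: "no tree through one boat": 1+1+1+1+1 = 5

5–7–5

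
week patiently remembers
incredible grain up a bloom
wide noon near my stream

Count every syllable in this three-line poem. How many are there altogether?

20

Line 1: week(1) + patiently(3) + remembers(3) = 7
Line 2: incredible(4) + grain(1) + up(1) + a(1) + bloom(1) = 8
Line 3: wide(1) + noon(1) + near(1) + my(1) + stream(1) = 5
Total: 7 + 8 + 5 = 20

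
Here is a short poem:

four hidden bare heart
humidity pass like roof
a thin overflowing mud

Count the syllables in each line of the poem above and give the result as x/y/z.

Line 1: four (1), hidden (2), bare (1), heart (1) → 5
Line 2: humidity (4), pass (1), like (1), roof (1) → 7
Line 3: a (1), thin (1), overflowing (4), mud (1) → 7

5/7/7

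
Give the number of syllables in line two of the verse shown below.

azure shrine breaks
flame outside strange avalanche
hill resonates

7

Line two: flame(1) + outside(2) + strange(1) + avalanche(3) = 7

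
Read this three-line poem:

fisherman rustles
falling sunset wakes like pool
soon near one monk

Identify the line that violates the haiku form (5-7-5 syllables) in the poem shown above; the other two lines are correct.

Line 1: fisherman (3), rustles (2) → 5 ✓
Line 2: falling (2), sunset (2), wakes (1), like (1), pool (1) → 7 ✓
Line 3: soon (1), near (1), one (1), monk (1) → 4 (expected 5)

Line 3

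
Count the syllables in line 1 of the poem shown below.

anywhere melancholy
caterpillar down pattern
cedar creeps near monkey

7

Line 1: anywhere (3), melancholy (4) → 7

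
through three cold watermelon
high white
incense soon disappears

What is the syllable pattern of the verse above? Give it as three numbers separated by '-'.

Line 1: through(1) + three(1) + cold(1) + watermelon(4) = 7
Line 2: high(1) + white(1) = 2
Line 3: incense(2) + soon(1) + disappears(3) = 6

7-2-6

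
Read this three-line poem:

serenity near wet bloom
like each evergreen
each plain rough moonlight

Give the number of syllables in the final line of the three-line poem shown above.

The final line: each(1) + plain(1) + rough(1) + moonlight(2) = 5

5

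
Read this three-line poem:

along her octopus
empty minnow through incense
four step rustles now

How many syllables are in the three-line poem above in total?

Line 1: along(2) + her(1) + octopus(3) = 6
Line 2: empty(2) + minnow(2) + through(1) + incense(2) = 7
Line 3: four(1) + step(1) + rustles(2) + now(1) = 5
Total: 6 + 7 + 5 = 18

18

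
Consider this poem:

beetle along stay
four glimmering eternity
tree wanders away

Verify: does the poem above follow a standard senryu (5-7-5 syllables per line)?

No

Line 1: beetle (2), along (2), stay (1) → 5 ✓
Line 2: four (1), glimmering (3), eternity (4) → 8 (expected 7)
Line 3: tree (1), wanders (2), away (2) → 5 ✓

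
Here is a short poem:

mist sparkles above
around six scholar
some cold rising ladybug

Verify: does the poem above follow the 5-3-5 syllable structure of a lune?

Line 1: mist (1), sparkles (2), above (2) → 5 ✓
Line 2: around (2), six (1), scholar (2) → 5 (expected 3)
Line 3: some (1), cold (1), rising (2), ladybug (3) → 7 (expected 5)

No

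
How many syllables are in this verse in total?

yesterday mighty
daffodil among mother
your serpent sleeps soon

Line 1: "yesterday mighty": 3+2 = 5
Line 2: "daffodil among mother": 3+2+2 = 7
Line 3: "your serpent sleeps soon": 1+2+1+1 = 5
Total: 5 + 7 + 5 = 17

17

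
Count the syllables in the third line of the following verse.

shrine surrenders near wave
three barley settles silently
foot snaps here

3

The third line: foot(1) + snaps(1) + here(1) = 3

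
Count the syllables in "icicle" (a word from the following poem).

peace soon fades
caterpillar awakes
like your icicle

3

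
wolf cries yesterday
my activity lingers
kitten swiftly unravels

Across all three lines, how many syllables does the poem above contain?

19

Line 1: wolf (1), cries (1), yesterday (3) → 5
Line 2: my (1), activity (4), lingers (2) → 7
Line 3: kitten (2), swiftly (2), unravels (3) → 7
Total: 5 + 7 + 7 = 19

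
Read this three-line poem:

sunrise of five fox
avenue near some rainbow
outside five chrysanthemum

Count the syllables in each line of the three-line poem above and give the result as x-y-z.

Line 1: sunrise (2), of (1), five (1), fox (1) → 5
Line 2: avenue (3), near (1), some (1), rainbow (2) → 7
Line 3: outside (2), five (1), chrysanthemum (4) → 7

5-7-7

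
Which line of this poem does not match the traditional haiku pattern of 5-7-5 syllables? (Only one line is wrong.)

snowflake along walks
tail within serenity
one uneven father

Line 1: "snowflake along walks": 2+2+1 = 5 ✓
Line 2: "tail within serenity": 1+2+4 = 7 ✓
Line 3: "one uneven father": 1+3+2 = 6 (expected 5)

Line 3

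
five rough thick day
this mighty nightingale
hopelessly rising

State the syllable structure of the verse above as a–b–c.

4–6–5

Line 1: five (1), rough (1), thick (1), day (1) → 4
Line 2: this (1), mighty (2), nightingale (3) → 6
Line 3: hopelessly (3), rising (2) → 5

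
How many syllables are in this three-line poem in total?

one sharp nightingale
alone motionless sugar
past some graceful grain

17

Line 1: one (1), sharp (1), nightingale (3) → 5
Line 2: alone (2), motionless (3), sugar (2) → 7
Line 3: past (1), some (1), graceful (2), grain (1) → 5
Total: 5 + 7 + 5 = 17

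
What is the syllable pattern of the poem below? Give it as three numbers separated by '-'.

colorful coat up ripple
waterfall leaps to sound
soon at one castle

7-6-5

Line 1: colorful(3) + coat(1) + up(1) + ripple(2) = 7
Line 2: waterfall(3) + leaps(1) + to(1) + sound(1) = 6
Line 3: soon(1) + at(1) + one(1) + castle(2) = 5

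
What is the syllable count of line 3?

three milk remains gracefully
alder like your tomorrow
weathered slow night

4

Line 3: weathered (2), slow (1), night (1) → 4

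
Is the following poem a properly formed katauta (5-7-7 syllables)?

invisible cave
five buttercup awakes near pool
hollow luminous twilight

No

Line 1: invisible(4) + cave(1) = 5 ✓
Line 2: five(1) + buttercup(3) + awakes(2) + near(1) + pool(1) = 8 (expected 7)
Line 3: hollow(2) + luminous(3) + twilight(2) = 7 ✓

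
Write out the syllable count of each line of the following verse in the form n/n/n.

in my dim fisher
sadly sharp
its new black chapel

5/3/5

Line 1: "in my dim fisher": 1+1+1+2 = 5
Line 2: "sadly sharp": 2+1 = 3
Line 3: "its new black chapel": 1+1+1+2 = 5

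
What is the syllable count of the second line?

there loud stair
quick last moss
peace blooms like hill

3

The second line: quick (1), last (1), moss (1) → 3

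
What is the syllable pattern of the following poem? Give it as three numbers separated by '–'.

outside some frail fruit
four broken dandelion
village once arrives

5–7–5

Line 1: "outside some frail fruit": 2+1+1+1 = 5
Line 2: "four broken dandelion": 1+2+4 = 7
Line 3: "village once arrives": 2+1+2 = 5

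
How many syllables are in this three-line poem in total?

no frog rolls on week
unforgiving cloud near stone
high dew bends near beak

17

Line 1: "no frog rolls on week": 1+1+1+1+1 = 5
Line 2: "unforgiving cloud near stone": 4+1+1+1 = 7
Line 3: "high dew bends near beak": 1+1+1+1+1 = 5
Total: 5 + 7 + 5 = 17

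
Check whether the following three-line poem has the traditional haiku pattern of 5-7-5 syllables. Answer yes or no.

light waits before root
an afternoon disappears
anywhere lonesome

Line 1: "light waits before root": 1+1+2+1 = 5 ✓
Line 2: "an afternoon disappears": 1+3+3 = 7 ✓
Line 3: "anywhere lonesome": 3+2 = 5 ✓

Yes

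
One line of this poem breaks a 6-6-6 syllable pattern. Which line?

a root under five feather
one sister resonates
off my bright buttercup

Line 1: a(1) + root(1) + under(2) + five(1) + feather(2) = 7 (expected 6)
Line 2: one(1) + sister(2) + resonates(3) = 6 ✓
Line 3: off(1) + my(1) + bright(1) + buttercup(3) = 6 ✓

The first line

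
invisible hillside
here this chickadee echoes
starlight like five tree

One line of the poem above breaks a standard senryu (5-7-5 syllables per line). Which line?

The first line

Line 1: invisible (4), hillside (2) → 6 (expected 5)
Line 2: here (1), this (1), chickadee (3), echoes (2) → 7 ✓
Line 3: starlight (2), like (1), five (1), tree (1) → 5 ✓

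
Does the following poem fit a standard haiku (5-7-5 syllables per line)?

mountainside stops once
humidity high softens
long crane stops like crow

Line 1: mountainside(3) + stops(1) + once(1) = 5 ✓
Line 2: humidity(4) + high(1) + softens(2) = 7 ✓
Line 3: long(1) + crane(1) + stops(1) + like(1) + crow(1) = 5 ✓

Yes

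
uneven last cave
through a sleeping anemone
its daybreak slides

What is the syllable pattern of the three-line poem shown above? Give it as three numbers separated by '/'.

Line 1: uneven(3) + last(1) + cave(1) = 5
Line 2: through(1) + a(1) + sleeping(2) + anemone(4) = 8
Line 3: its(1) + daybreak(2) + slides(1) = 4

5/8/4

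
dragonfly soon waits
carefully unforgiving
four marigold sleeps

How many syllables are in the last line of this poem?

The last line: four (1), marigold (3), sleeps (1) → 5

5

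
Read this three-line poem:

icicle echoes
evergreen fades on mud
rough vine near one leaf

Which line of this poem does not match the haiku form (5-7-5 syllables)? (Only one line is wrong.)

Line 1: icicle (3), echoes (2) → 5 ✓
Line 2: evergreen (3), fades (1), on (1), mud (1) → 6 (expected 7)
Line 3: rough (1), vine (1), near (1), one (1), leaf (1) → 5 ✓

The second line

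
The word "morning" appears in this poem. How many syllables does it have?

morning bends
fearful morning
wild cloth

2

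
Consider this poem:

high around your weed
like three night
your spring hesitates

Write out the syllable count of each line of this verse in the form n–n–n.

Line 1: "high around your weed": 1+2+1+1 = 5
Line 2: "like three night": 1+1+1 = 3
Line 3: "your spring hesitates": 1+1+3 = 5

5–3–5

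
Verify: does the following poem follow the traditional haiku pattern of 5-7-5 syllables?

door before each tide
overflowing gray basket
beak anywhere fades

Yes

Line 1: door (1), before (2), each (1), tide (1) → 5 ✓
Line 2: overflowing (4), gray (1), basket (2) → 7 ✓
Line 3: beak (1), anywhere (3), fades (1) → 5 ✓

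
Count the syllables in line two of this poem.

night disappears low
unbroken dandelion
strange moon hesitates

Line two: unbroken (3), dandelion (4) → 7

7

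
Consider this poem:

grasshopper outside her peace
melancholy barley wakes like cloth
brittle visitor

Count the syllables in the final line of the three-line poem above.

The final line: brittle (2), visitor (3) → 5

5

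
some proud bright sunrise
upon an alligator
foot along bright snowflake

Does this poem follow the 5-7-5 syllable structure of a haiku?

Line 1: some(1) + proud(1) + bright(1) + sunrise(2) = 5 ✓
Line 2: upon(2) + an(1) + alligator(4) = 7 ✓
Line 3: foot(1) + along(2) + bright(1) + snowflake(2) = 6 (expected 5)

No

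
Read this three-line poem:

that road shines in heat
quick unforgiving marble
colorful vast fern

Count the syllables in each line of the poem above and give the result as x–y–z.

5–7–5

Line 1: that (1), road (1), shines (1), in (1), heat (1) → 5
Line 2: quick (1), unforgiving (4), marble (2) → 7
Line 3: colorful (3), vast (1), fern (1) → 5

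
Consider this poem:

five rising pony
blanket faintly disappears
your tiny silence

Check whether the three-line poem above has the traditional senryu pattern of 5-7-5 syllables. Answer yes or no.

Yes

Line 1: "five rising pony": 1+2+2 = 5 ✓
Line 2: "blanket faintly disappears": 2+2+3 = 7 ✓
Line 3: "your tiny silence": 1+2+2 = 5 ✓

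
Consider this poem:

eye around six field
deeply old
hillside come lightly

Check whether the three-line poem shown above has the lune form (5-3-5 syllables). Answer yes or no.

Yes

Line 1: "eye around six field": 1+2+1+1 = 5 ✓
Line 2: "deeply old": 2+1 = 3 ✓
Line 3: "hillside come lightly": 2+1+2 = 5 ✓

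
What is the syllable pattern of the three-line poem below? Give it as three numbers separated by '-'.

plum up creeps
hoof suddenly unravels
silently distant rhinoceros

3-7-9

Line 1: plum(1) + up(1) + creeps(1) = 3
Line 2: hoof(1) + suddenly(3) + unravels(3) = 7
Line 3: silently(3) + distant(2) + rhinoceros(4) = 9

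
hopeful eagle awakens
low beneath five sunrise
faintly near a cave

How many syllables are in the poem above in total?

18

Line 1: "hopeful eagle awakens": 2+2+3 = 7
Line 2: "low beneath five sunrise": 1+2+1+2 = 6
Line 3: "faintly near a cave": 2+1+1+1 = 5
Total: 7 + 6 + 5 = 18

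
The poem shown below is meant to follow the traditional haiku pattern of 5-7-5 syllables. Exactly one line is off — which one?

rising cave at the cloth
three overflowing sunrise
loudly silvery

The first line

Line 1: rising (2), cave (1), at (1), the (1), cloth (1) → 6 (expected 5)
Line 2: three (1), overflowing (4), sunrise (2) → 7 ✓
Line 3: loudly (2), silvery (3) → 5 ✓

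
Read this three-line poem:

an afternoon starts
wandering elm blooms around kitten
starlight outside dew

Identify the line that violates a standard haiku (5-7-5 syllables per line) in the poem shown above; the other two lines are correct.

The second line

Line 1: "an afternoon starts": 1+3+1 = 5 ✓
Line 2: "wandering elm blooms around kitten": 3+1+1+2+2 = 9 (expected 7)
Line 3: "starlight outside dew": 2+2+1 = 5 ✓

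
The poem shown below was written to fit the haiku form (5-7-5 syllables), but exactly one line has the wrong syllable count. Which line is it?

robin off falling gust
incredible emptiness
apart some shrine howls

The first line

Line 1: robin(2) + off(1) + falling(2) + gust(1) = 6 (expected 5)
Line 2: incredible(4) + emptiness(3) = 7 ✓
Line 3: apart(2) + some(1) + shrine(1) + howls(1) = 5 ✓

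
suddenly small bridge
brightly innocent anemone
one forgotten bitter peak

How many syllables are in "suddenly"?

3

"suddenly" has 3 syllables.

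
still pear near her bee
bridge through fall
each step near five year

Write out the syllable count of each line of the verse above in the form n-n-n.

5-3-5

Line 1: still (1), pear (1), near (1), her (1), bee (1) → 5
Line 2: bridge (1), through (1), fall (1) → 3
Line 3: each (1), step (1), near (1), five (1), year (1) → 5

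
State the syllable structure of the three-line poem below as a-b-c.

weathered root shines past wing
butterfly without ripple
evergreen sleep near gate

Line 1: weathered (2), root (1), shines (1), past (1), wing (1) → 6
Line 2: butterfly (3), without (2), ripple (2) → 7
Line 3: evergreen (3), sleep (1), near (1), gate (1) → 6

6-7-6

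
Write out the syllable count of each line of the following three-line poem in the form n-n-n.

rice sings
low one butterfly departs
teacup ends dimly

Line 1: "rice sings": 1+1 = 2
Line 2: "low one butterfly departs": 1+1+3+2 = 7
Line 3: "teacup ends dimly": 2+1+2 = 5

2-7-5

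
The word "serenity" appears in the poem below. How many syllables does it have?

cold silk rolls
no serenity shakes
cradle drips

4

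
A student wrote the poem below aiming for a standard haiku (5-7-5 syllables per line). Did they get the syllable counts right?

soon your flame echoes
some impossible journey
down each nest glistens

Line 1: "soon your flame echoes": 1+1+1+2 = 5 ✓
Line 2: "some impossible journey": 1+4+2 = 7 ✓
Line 3: "down each nest glistens": 1+1+1+2 = 5 ✓

Yes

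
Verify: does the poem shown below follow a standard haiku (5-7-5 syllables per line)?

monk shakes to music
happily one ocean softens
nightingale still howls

No

Line 1: "monk shakes to music": 1+1+1+2 = 5 ✓
Line 2: "happily one ocean softens": 3+1+2+2 = 8 (expected 7)
Line 3: "nightingale still howls": 3+1+1 = 5 ✓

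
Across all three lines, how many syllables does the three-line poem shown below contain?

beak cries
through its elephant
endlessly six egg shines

13

Line 1: beak (1), cries (1) → 2
Line 2: through (1), its (1), elephant (3) → 5
Line 3: endlessly (3), six (1), egg (1), shines (1) → 6
Total: 2 + 5 + 6 = 13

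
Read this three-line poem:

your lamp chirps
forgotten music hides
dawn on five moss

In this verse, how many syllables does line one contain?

3

Line one: your(1) + lamp(1) + chirps(1) = 3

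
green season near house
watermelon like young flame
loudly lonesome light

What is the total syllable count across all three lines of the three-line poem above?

17

Line 1: green(1) + season(2) + near(1) + house(1) = 5
Line 2: watermelon(4) + like(1) + young(1) + flame(1) = 7
Line 3: loudly(2) + lonesome(2) + light(1) = 5
Total: 5 + 7 + 5 = 17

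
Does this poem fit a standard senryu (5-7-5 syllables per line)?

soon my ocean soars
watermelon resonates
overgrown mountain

Yes

Line 1: soon (1), my (1), ocean (2), soars (1) → 5 ✓
Line 2: watermelon (4), resonates (3) → 7 ✓
Line 3: overgrown (3), mountain (2) → 5 ✓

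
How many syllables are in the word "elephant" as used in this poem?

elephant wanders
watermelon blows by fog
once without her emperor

3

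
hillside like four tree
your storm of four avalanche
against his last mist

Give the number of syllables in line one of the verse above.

5

Line one: hillside(2) + like(1) + four(1) + tree(1) = 5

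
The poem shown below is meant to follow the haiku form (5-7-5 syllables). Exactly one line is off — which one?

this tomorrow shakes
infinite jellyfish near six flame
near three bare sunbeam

Line 2

Line 1: this(1) + tomorrow(3) + shakes(1) = 5 ✓
Line 2: infinite(3) + jellyfish(3) + near(1) + six(1) + flame(1) = 9 (expected 7)
Line 3: near(1) + three(1) + bare(1) + sunbeam(2) = 5 ✓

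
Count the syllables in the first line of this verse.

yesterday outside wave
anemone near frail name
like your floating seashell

6

The first line: yesterday(3) + outside(2) + wave(1) = 6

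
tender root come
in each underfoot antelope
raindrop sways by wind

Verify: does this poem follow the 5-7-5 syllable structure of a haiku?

No

Line 1: tender(2) + root(1) + come(1) = 4 (expected 5)
Line 2: in(1) + each(1) + underfoot(3) + antelope(3) = 8 (expected 7)
Line 3: raindrop(2) + sways(1) + by(1) + wind(1) = 5 ✓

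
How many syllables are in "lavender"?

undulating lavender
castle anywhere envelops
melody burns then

3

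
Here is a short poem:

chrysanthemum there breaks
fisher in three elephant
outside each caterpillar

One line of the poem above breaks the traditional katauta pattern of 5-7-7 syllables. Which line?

Line 1: chrysanthemum(4) + there(1) + breaks(1) = 6 (expected 5)
Line 2: fisher(2) + in(1) + three(1) + elephant(3) = 7 ✓
Line 3: outside(2) + each(1) + caterpillar(4) = 7 ✓

Line 1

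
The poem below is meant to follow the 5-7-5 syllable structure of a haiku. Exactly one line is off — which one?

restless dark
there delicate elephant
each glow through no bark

Line 1: "restless dark": 2+1 = 3 (expected 5)
Line 2: "there delicate elephant": 1+3+3 = 7 ✓
Line 3: "each glow through no bark": 1+1+1+1+1 = 5 ✓

The first line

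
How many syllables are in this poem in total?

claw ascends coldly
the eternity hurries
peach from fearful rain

Line 1: "claw ascends coldly": 1+2+2 = 5
Line 2: "the eternity hurries": 1+4+2 = 7
Line 3: "peach from fearful rain": 1+1+2+1 = 5
Total: 5 + 7 + 5 = 17

17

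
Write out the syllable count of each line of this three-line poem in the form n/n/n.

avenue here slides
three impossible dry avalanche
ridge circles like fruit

Line 1: "avenue here slides": 3+1+1 = 5
Line 2: "three impossible dry avalanche": 1+4+1+3 = 9
Line 3: "ridge circles like fruit": 1+2+1+1 = 5

5/9/5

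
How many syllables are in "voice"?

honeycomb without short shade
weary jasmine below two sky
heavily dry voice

1

"voice" has 1 syllable.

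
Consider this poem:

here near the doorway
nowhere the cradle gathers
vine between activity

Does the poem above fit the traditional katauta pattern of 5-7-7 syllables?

Line 1: "here near the doorway": 1+1+1+2 = 5 ✓
Line 2: "nowhere the cradle gathers": 2+1+2+2 = 7 ✓
Line 3: "vine between activity": 1+2+4 = 7 ✓

Yes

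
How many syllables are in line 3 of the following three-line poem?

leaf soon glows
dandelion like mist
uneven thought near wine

Line 3: uneven(3) + thought(1) + near(1) + wine(1) = 6

6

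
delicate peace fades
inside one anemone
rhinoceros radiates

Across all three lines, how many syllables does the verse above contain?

Line 1: delicate(3) + peace(1) + fades(1) = 5
Line 2: inside(2) + one(1) + anemone(4) = 7
Line 3: rhinoceros(4) + radiates(3) = 7
Total: 5 + 7 + 7 = 19

19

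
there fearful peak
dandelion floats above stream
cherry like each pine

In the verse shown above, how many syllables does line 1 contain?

4

Line 1: "there fearful peak": 1+2+1 = 4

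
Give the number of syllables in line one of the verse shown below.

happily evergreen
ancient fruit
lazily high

Line one: happily(3) + evergreen(3) = 6

6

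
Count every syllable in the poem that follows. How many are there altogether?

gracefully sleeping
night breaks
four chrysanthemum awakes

Line 1: "gracefully sleeping": 3+2 = 5
Line 2: "night breaks": 1+1 = 2
Line 3: "four chrysanthemum awakes": 1+4+2 = 7
Total: 5 + 2 + 7 = 14

14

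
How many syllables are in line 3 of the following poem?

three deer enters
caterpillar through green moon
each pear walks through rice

5

Line 3: each(1) + pear(1) + walks(1) + through(1) + rice(1) = 5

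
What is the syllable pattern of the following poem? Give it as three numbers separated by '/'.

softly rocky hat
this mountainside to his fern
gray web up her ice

Line 1: "softly rocky hat": 2+2+1 = 5
Line 2: "this mountainside to his fern": 1+3+1+1+1 = 7
Line 3: "gray web up her ice": 1+1+1+1+1 = 5

5/7/5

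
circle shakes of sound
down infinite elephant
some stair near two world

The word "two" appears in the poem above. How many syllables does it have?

"two" has 1 syllable.

1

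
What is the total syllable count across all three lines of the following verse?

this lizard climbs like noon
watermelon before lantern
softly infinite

Line 1: this(1) + lizard(2) + climbs(1) + like(1) + noon(1) = 6
Line 2: watermelon(4) + before(2) + lantern(2) = 8
Line 3: softly(2) + infinite(3) = 5
Total: 6 + 8 + 5 = 19

19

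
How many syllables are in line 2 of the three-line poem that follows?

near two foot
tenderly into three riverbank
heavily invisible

9

Line 2: "tenderly into three riverbank": 3+2+1+3 = 9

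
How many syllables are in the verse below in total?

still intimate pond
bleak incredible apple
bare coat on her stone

Line 1: "still intimate pond": 1+3+1 = 5
Line 2: "bleak incredible apple": 1+4+2 = 7
Line 3: "bare coat on her stone": 1+1+1+1+1 = 5
Total: 5 + 7 + 5 = 17

17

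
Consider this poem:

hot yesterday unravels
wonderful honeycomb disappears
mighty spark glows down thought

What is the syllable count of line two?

9

Line two: wonderful(3) + honeycomb(3) + disappears(3) = 9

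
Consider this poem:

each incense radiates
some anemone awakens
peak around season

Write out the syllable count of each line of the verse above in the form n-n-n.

Line 1: each(1) + incense(2) + radiates(3) = 6
Line 2: some(1) + anemone(4) + awakens(3) = 8
Line 3: peak(1) + around(2) + season(2) = 5

6-8-5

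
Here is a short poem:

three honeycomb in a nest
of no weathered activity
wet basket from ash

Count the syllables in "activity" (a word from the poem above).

"activity" has 4 syllables.

4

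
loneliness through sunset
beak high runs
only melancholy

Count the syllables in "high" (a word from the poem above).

1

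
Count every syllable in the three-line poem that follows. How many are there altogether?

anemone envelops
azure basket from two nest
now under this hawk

Line 1: anemone (4), envelops (3) → 7
Line 2: azure (2), basket (2), from (1), two (1), nest (1) → 7
Line 3: now (1), under (2), this (1), hawk (1) → 5
Total: 7 + 7 + 5 = 19

19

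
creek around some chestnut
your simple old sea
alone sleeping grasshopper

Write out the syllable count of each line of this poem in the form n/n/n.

6/5/7

Line 1: creek(1) + around(2) + some(1) + chestnut(2) = 6
Line 2: your(1) + simple(2) + old(1) + sea(1) = 5
Line 3: alone(2) + sleeping(2) + grasshopper(3) = 7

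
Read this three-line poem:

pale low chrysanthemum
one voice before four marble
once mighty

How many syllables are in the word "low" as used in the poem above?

1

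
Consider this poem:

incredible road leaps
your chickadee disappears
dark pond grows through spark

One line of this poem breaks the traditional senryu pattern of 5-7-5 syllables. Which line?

The first line

Line 1: "incredible road leaps": 4+1+1 = 6 (expected 5)
Line 2: "your chickadee disappears": 1+3+3 = 7 ✓
Line 3: "dark pond grows through spark": 1+1+1+1+1 = 5 ✓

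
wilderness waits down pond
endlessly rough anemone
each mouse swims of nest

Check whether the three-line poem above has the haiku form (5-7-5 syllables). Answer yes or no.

Line 1: wilderness(3) + waits(1) + down(1) + pond(1) = 6 (expected 5)
Line 2: endlessly(3) + rough(1) + anemone(4) = 8 (expected 7)
Line 3: each(1) + mouse(1) + swims(1) + of(1) + nest(1) = 5 ✓

No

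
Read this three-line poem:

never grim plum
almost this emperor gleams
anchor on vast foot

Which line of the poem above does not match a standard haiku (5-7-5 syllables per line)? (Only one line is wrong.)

The first line

Line 1: never (2), grim (1), plum (1) → 4 (expected 5)
Line 2: almost (2), this (1), emperor (3), gleams (1) → 7 ✓
Line 3: anchor (2), on (1), vast (1), foot (1) → 5 ✓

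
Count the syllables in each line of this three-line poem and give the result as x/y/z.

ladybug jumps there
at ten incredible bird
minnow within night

Line 1: ladybug(3) + jumps(1) + there(1) = 5
Line 2: at(1) + ten(1) + incredible(4) + bird(1) = 7
Line 3: minnow(2) + within(2) + night(1) = 5

5/7/5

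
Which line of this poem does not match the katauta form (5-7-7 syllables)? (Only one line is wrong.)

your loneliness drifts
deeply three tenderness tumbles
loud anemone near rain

Line 1: your(1) + loneliness(3) + drifts(1) = 5 ✓
Line 2: deeply(2) + three(1) + tenderness(3) + tumbles(2) = 8 (expected 7)
Line 3: loud(1) + anemone(4) + near(1) + rain(1) = 7 ✓

Line 2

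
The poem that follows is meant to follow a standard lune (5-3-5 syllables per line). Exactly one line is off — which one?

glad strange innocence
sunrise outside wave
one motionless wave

Line 1: glad (1), strange (1), innocence (3) → 5 ✓
Line 2: sunrise (2), outside (2), wave (1) → 5 (expected 3)
Line 3: one (1), motionless (3), wave (1) → 5 ✓

Line 2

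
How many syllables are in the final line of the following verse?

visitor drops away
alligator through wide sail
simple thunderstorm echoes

The final line: simple (2), thunderstorm (3), echoes (2) → 7

7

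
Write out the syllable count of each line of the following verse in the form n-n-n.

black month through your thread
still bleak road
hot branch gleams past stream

Line 1: "black month through your thread": 1+1+1+1+1 = 5
Line 2: "still bleak road": 1+1+1 = 3
Line 3: "hot branch gleams past stream": 1+1+1+1+1 = 5

5-3-5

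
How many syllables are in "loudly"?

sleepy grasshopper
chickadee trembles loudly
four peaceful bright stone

"loudly" has 2 syllables.

2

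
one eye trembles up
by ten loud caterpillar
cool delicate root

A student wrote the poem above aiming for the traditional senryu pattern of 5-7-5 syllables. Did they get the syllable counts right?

Line 1: "one eye trembles up": 1+1+2+1 = 5 ✓
Line 2: "by ten loud caterpillar": 1+1+1+4 = 7 ✓
Line 3: "cool delicate root": 1+3+1 = 5 ✓

Yes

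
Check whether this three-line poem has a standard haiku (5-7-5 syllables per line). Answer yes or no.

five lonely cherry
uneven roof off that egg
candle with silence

Yes

Line 1: five (1), lonely (2), cherry (2) → 5 ✓
Line 2: uneven (3), roof (1), off (1), that (1), egg (1) → 7 ✓
Line 3: candle (2), with (1), silence (2) → 5 ✓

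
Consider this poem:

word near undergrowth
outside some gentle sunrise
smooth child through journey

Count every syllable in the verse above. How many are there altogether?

17

Line 1: word(1) + near(1) + undergrowth(3) = 5
Line 2: outside(2) + some(1) + gentle(2) + sunrise(2) = 7
Line 3: smooth(1) + child(1) + through(1) + journey(2) = 5
Total: 5 + 7 + 5 = 17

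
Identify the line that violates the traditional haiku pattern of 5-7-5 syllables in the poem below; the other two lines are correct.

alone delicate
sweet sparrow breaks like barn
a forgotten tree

Line 1: alone (2), delicate (3) → 5 ✓
Line 2: sweet (1), sparrow (2), breaks (1), like (1), barn (1) → 6 (expected 7)
Line 3: a (1), forgotten (3), tree (1) → 5 ✓

Line 2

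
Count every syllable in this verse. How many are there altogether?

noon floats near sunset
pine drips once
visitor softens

13

Line 1: noon (1), floats (1), near (1), sunset (2) → 5
Line 2: pine (1), drips (1), once (1) → 3
Line 3: visitor (3), softens (2) → 5
Total: 5 + 3 + 5 = 13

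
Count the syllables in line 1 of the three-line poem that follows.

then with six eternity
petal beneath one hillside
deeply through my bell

7

Line 1: "then with six eternity": 1+1+1+4 = 7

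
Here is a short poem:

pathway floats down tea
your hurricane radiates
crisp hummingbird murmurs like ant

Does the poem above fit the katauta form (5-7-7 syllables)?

Line 1: pathway(2) + floats(1) + down(1) + tea(1) = 5 ✓
Line 2: your(1) + hurricane(3) + radiates(3) = 7 ✓
Line 3: crisp(1) + hummingbird(3) + murmurs(2) + like(1) + ant(1) = 8 (expected 7)

No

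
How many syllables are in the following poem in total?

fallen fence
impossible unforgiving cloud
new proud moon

15

Line 1: fallen (2), fence (1) → 3
Line 2: impossible (4), unforgiving (4), cloud (1) → 9
Line 3: new (1), proud (1), moon (1) → 3
Total: 3 + 9 + 3 = 15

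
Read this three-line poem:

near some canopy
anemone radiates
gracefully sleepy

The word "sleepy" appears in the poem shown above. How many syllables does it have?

2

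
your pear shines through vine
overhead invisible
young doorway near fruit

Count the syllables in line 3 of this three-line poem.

5

Line 3: young (1), doorway (2), near (1), fruit (1) → 5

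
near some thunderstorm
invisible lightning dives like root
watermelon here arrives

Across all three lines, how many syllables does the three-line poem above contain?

Line 1: near(1) + some(1) + thunderstorm(3) = 5
Line 2: invisible(4) + lightning(2) + dives(1) + like(1) + root(1) = 9
Line 3: watermelon(4) + here(1) + arrives(2) = 7
Total: 5 + 9 + 7 = 21

21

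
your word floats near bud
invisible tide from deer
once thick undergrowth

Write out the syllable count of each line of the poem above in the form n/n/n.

Line 1: your(1) + word(1) + floats(1) + near(1) + bud(1) = 5
Line 2: invisible(4) + tide(1) + from(1) + deer(1) = 7
Line 3: once(1) + thick(1) + undergrowth(3) = 5

5/7/5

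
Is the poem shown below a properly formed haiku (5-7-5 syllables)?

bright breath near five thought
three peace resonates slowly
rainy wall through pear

Line 1: bright (1), breath (1), near (1), five (1), thought (1) → 5 ✓
Line 2: three (1), peace (1), resonates (3), slowly (2) → 7 ✓
Line 3: rainy (2), wall (1), through (1), pear (1) → 5 ✓

Yes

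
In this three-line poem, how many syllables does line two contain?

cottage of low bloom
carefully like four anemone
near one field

9

Line two: carefully (3), like (1), four (1), anemone (4) → 9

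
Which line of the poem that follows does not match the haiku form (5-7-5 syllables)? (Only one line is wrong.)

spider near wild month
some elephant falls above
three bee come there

Line 3

Line 1: spider (2), near (1), wild (1), month (1) → 5 ✓
Line 2: some (1), elephant (3), falls (1), above (2) → 7 ✓
Line 3: three (1), bee (1), come (1), there (1) → 4 (expected 5)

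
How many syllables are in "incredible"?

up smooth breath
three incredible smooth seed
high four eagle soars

"incredible" has 4 syllables.

4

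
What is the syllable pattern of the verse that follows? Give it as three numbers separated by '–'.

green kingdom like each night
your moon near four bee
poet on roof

6–5–4

Line 1: "green kingdom like each night": 1+2+1+1+1 = 6
Line 2: "your moon near four bee": 1+1+1+1+1 = 5
Line 3: "poet on roof": 2+1+1 = 4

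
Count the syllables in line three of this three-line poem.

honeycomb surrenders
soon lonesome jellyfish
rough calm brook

3

Line three: rough (1), calm (1), brook (1) → 3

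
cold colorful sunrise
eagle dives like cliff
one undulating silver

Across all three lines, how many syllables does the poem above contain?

Line 1: cold (1), colorful (3), sunrise (2) → 6
Line 2: eagle (2), dives (1), like (1), cliff (1) → 5
Line 3: one (1), undulating (4), silver (2) → 7
Total: 6 + 5 + 7 = 18

18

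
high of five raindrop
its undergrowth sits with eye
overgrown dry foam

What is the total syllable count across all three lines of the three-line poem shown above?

17

Line 1: high (1), of (1), five (1), raindrop (2) → 5
Line 2: its (1), undergrowth (3), sits (1), with (1), eye (1) → 7
Line 3: overgrown (3), dry (1), foam (1) → 5
Total: 5 + 7 + 5 = 17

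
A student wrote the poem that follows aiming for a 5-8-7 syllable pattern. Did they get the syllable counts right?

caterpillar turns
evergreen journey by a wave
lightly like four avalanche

Yes

Line 1: "caterpillar turns": 4+1 = 5 ✓
Line 2: "evergreen journey by a wave": 3+2+1+1+1 = 8 ✓
Line 3: "lightly like four avalanche": 2+1+1+3 = 7 ✓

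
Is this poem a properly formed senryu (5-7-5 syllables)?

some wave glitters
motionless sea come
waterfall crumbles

No

Line 1: some(1) + wave(1) + glitters(2) = 4 (expected 5)
Line 2: motionless(3) + sea(1) + come(1) = 5 (expected 7)
Line 3: waterfall(3) + crumbles(2) = 5 ✓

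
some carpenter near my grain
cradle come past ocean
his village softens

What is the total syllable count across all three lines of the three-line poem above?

Line 1: some (1), carpenter (3), near (1), my (1), grain (1) → 7
Line 2: cradle (2), come (1), past (1), ocean (2) → 6
Line 3: his (1), village (2), softens (2) → 5
Total: 7 + 6 + 5 = 18

18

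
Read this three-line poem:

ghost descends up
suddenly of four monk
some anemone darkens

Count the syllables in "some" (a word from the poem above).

1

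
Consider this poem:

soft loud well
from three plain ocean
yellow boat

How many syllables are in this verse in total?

11

Line 1: soft (1), loud (1), well (1) → 3
Line 2: from (1), three (1), plain (1), ocean (2) → 5
Line 3: yellow (2), boat (1) → 3
Total: 3 + 5 + 3 = 11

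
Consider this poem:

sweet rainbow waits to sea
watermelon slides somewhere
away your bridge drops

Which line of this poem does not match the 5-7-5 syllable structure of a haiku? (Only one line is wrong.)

The first line

Line 1: "sweet rainbow waits to sea": 1+2+1+1+1 = 6 (expected 5)
Line 2: "watermelon slides somewhere": 4+1+2 = 7 ✓
Line 3: "away your bridge drops": 2+1+1+1 = 5 ✓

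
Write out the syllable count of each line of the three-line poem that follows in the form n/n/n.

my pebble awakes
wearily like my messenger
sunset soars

Line 1: "my pebble awakes": 1+2+2 = 5
Line 2: "wearily like my messenger": 3+1+1+3 = 8
Line 3: "sunset soars": 2+1 = 3

5/8/3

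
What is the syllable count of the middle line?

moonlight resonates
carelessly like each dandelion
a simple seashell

The middle line: "carelessly like each dandelion": 3+1+1+4 = 9

9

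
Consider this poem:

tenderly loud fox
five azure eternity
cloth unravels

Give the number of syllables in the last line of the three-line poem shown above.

4

The last line: "cloth unravels": 1+3 = 4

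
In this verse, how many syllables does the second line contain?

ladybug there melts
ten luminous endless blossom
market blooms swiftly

The second line: ten(1) + luminous(3) + endless(2) + blossom(2) = 8

8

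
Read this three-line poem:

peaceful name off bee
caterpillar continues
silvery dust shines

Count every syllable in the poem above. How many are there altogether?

17

Line 1: peaceful(2) + name(1) + off(1) + bee(1) = 5
Line 2: caterpillar(4) + continues(3) = 7
Line 3: silvery(3) + dust(1) + shines(1) = 5
Total: 5 + 7 + 5 = 17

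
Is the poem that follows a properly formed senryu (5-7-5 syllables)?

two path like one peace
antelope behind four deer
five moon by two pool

Line 1: two(1) + path(1) + like(1) + one(1) + peace(1) = 5 ✓
Line 2: antelope(3) + behind(2) + four(1) + deer(1) = 7 ✓
Line 3: five(1) + moon(1) + by(1) + two(1) + pool(1) = 5 ✓

Yes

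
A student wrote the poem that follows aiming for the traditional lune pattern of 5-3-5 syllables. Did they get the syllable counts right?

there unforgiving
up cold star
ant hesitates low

Yes

Line 1: "there unforgiving": 1+4 = 5 ✓
Line 2: "up cold star": 1+1+1 = 3 ✓
Line 3: "ant hesitates low": 1+3+1 = 5 ✓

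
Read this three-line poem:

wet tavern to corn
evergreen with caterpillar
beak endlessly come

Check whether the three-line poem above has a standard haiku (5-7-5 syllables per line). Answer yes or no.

No

Line 1: "wet tavern to corn": 1+2+1+1 = 5 ✓
Line 2: "evergreen with caterpillar": 3+1+4 = 8 (expected 7)
Line 3: "beak endlessly come": 1+3+1 = 5 ✓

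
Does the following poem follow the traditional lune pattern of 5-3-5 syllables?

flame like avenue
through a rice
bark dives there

Line 1: "flame like avenue": 1+1+3 = 5 ✓
Line 2: "through a rice": 1+1+1 = 3 ✓
Line 3: "bark dives there": 1+1+1 = 3 (expected 5)

No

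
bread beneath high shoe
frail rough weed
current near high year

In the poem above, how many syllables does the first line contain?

5

The first line: "bread beneath high shoe": 1+2+1+1 = 5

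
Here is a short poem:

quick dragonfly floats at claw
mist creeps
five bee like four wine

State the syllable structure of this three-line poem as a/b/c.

7/2/5

Line 1: "quick dragonfly floats at claw": 1+3+1+1+1 = 7
Line 2: "mist creeps": 1+1 = 2
Line 3: "five bee like four wine": 1+1+1+1+1 = 5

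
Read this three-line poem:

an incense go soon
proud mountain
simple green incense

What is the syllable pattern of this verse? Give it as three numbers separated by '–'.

5–3–5

Line 1: "an incense go soon": 1+2+1+1 = 5
Line 2: "proud mountain": 1+2 = 3
Line 3: "simple green incense": 2+1+2 = 5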